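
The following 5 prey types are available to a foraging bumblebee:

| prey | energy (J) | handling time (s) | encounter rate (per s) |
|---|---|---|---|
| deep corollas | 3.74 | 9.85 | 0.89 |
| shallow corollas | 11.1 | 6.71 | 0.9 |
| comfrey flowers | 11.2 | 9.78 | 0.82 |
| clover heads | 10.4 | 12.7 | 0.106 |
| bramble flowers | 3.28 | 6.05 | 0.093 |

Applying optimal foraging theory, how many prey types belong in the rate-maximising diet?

Profitabilities (E/h, J/s): shallow corollas 1.65, comfrey flowers 1.15, clover heads 0.819, bramble flowers 0.542, deep corollas 0.38. Add prey in this order while the next type's profitability exceeds the intake rate on those already taken.
Rate on top 1: 1.419. comfrey flowers: 1.15 < 1.419 → exclude; stop.
Optimal diet: shallow corollas — 1 of 5 types.

1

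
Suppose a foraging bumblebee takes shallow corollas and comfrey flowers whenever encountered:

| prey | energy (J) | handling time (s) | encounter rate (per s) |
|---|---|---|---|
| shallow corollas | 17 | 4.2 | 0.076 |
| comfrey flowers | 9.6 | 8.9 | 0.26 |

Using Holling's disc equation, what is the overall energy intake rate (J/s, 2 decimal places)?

R = Σλ_iE_i / (1 + Σλ_ih_i)
Numerator: 0.076×17 + 0.26×9.6 = 3.788
Denominator: 1 + 0.076×4.2 + 0.26×8.9 = 3.633
R = 3.788/3.633 = 1.043 J/s

1.04 J/s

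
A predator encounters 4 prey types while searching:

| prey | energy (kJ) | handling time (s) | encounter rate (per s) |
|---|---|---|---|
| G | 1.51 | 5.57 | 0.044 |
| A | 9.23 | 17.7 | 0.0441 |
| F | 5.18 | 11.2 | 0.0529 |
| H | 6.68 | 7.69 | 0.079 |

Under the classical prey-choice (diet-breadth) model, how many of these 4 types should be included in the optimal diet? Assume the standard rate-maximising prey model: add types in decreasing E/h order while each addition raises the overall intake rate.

3

E/h in descending order: H 0.869, A 0.521, F 0.463, G 0.271 kJ/s. The optimal diet is the largest prefix of this list for which every included type satisfies E_i/h_i > R on the types above it.
Rate on top 1: 0.3283. A: 0.521 > 0.3283 → include.
Rate on top 2: 0.3914. F: 0.463 > 0.3914 → include.
Rate on top 3: 0.4056. G: 0.271 < 0.4056 → exclude; stop.
Optimal diet: H, A, F — 3 of 4 types.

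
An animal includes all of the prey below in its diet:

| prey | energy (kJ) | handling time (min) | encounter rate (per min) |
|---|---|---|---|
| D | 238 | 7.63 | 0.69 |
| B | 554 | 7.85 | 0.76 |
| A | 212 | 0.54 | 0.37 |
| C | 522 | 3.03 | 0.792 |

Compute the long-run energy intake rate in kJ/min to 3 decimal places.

72.630 kJ/min

R = Σλ_iE_i / (1 + Σλ_ih_i)
Numerator: 0.69×238 + 0.76×554 + 0.37×212 + 0.792×522 = 1077
Denominator: 1 + 0.69×7.63 + 0.76×7.85 + 0.37×0.54 + 0.792×3.03 = 14.83
R = 1077/14.83 = 72.63 kJ/min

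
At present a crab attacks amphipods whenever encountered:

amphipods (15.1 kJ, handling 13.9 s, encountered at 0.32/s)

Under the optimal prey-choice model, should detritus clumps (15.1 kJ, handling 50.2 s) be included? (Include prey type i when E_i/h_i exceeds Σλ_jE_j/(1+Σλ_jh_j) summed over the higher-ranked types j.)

No

Current rate: (0.32×15.1)/(1 + 0.32×13.9) = 0.8869 kJ/s.
detritus clumps: E/h = 15.1/50.2 = 0.3008 kJ/s.
Since 0.3008 < R, time spent handling detritus clumps is better spent searching.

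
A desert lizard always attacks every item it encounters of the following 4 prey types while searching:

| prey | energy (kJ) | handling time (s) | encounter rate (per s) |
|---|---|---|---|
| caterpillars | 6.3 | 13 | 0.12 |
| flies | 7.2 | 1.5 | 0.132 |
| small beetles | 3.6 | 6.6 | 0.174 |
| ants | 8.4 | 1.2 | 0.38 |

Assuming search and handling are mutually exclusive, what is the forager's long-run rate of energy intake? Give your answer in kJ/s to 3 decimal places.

Energy encountered per unit search time: 0.12×6.3 + 0.132×7.2 + 0.174×3.6 + 0.38×8.4 = 5.525 kJ/s.
Handling time per unit search time: 0.12×13 + 0.132×1.5 + 0.174×6.6 + 0.38×1.2 = 3.362.
Rate = 5.525/(1 + 3.362) = 1.266 kJ/s.

1.266 kJ/s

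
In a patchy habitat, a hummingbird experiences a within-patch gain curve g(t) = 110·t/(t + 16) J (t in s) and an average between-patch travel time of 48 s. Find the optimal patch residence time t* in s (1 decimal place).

By the marginal value theorem, leave when the instantaneous gain rate g'(t) equals the habitat-wide average g(t)/(T + t).
g'(t) = 110·16/(t + 16)². Setting 110·16/(t+16)² = 110t/[(t+16)(48+t)] gives 16(48+t) = t(t+16), so t² = 16×48 = 768.
t* = √768 = 27.71 s.

27.7 s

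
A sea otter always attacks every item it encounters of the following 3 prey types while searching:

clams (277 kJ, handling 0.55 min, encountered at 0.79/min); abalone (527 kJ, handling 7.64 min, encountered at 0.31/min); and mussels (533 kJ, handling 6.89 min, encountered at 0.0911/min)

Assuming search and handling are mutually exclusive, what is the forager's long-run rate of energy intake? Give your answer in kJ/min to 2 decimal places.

97.22 kJ/min

Energy encountered per unit search time: 0.79×277 + 0.31×527 + 0.0911×533 = 430.8 kJ/min.
Handling time per unit search time: 0.79×0.55 + 0.31×7.64 + 0.0911×6.89 = 3.431.
Rate = 430.8/(1 + 3.431) = 97.22 kJ/min.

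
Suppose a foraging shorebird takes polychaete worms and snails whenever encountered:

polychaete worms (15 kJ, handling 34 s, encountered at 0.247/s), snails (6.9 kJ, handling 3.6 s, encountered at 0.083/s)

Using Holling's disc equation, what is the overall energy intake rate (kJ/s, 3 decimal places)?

Energy encountered per unit search time: 0.247×15 + 0.083×6.9 = 4.278 kJ/s.
Handling time per unit search time: 0.247×34 + 0.083×3.6 = 8.697.
Rate = 4.278/(1 + 8.697) = 0.4411 kJ/s.

0.441 kJ/s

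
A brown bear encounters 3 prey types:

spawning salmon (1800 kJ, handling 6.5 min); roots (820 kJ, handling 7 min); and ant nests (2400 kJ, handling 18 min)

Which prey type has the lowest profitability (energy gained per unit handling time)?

roots

In descending order of E/h:
spawning salmon: 1800/6.5 = 277 kJ/min
ant nests: 2400/18 = 133 kJ/min
roots: 820/7 = 117 kJ/min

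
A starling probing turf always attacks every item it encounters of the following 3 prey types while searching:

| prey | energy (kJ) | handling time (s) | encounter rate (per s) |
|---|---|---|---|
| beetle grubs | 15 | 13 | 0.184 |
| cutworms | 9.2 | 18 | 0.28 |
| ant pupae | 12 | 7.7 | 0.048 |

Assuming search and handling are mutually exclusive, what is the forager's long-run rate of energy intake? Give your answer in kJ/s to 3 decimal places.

0.672 kJ/s

R = (0.184×15 + 0.28×9.2 + 0.048×12) / (1 + 0.184×13 + 0.28×18 + 0.048×7.7) = 5.912/8.802 = 0.6717 kJ/s.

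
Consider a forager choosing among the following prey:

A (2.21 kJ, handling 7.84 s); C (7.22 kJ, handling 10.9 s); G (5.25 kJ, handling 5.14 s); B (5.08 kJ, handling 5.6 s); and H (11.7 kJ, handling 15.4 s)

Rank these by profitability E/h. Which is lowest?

A

Profitability E/h (kJ/s): A = 2.21/7.84 = 0.282, C = 7.22/10.9 = 0.662, G = 5.25/5.14 = 1.02, B = 5.08/5.6 = 0.907, H = 11.7/15.4 = 0.76.
Ranked: G > B > H > C > A.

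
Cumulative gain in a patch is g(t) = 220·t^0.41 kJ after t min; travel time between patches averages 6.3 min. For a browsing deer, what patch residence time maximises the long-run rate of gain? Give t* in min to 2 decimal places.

Optimal t* satisfies g'(t*) = g(t*)/(T + t*).
g'(t) = 0.41·220·t^-0.59. Setting 0.41·220·t^-0.59 = 220·t^0.41/(6.3+t) gives 0.41(6.3+t) = t, so 0.59·t = 0.41×6.3.
t* = 0.41×6.3/0.59 = 4.378 min.

4.38 min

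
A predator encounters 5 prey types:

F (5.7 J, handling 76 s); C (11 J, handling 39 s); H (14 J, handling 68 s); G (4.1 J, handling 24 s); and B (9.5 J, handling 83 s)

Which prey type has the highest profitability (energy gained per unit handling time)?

Profitability E/h (J/s): F = 5.7/76 = 0.075, C = 11/39 = 0.282, H = 14/68 = 0.206, G = 4.1/24 = 0.171, B = 9.5/83 = 0.114.
Ranked: C > H > G > B > F.

C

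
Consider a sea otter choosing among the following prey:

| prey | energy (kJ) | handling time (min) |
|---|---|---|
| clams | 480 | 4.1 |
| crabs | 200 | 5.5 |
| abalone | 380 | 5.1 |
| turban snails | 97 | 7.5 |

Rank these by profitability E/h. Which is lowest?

turban snails

Profitability E/h (kJ/min): clams = 480/4.1 = 117, crabs = 200/5.5 = 36.4, abalone = 380/5.1 = 74.5, turban snails = 97/7.5 = 12.9.
Ranked: clams > abalone > crabs > turban snails.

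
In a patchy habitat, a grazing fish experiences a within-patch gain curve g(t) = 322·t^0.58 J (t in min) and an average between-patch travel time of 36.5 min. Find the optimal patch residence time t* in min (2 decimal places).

Optimal t* satisfies g'(t*) = g(t*)/(T + t*).
g'(t) = 0.58·322·t^-0.42. Setting 0.58·322·t^-0.42 = 322·t^0.58/(36.5+t) gives 0.58(36.5+t) = t, so 0.42·t = 0.58×36.5.
t* = 0.58×36.5/0.42 = 50.4 min.

50.40 min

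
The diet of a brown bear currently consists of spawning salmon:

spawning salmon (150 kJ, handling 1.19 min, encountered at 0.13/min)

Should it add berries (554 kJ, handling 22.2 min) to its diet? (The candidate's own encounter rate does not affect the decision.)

Yes

On spawning salmon alone, R = ΣλE/(1+Σλh) = 19.5/1.155 = 16.89 kJ/min.
berries: E/h = 554/22.2 = 24.95 kJ/min.
Since 24.95 > R, including berries increases the long-run rate.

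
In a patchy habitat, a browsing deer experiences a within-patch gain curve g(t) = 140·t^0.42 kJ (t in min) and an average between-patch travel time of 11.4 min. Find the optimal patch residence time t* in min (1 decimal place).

Maximise g(t)/(T+t): set derivative to zero → g'(t)(T+t) = g(t).
g'(t) = 0.42·140·t^-0.58. Setting 0.42·140·t^-0.58 = 140·t^0.42/(11.4+t) gives 0.42(11.4+t) = t, so 0.58·t = 0.42×11.4.
t* = 0.42×11.4/0.58 = 8.255 min.

8.3 min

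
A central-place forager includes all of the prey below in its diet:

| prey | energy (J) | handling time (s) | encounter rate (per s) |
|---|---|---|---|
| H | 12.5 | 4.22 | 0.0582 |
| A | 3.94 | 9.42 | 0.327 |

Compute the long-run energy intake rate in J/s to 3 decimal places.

0.466 J/s

R = Σλ_iE_i / (1 + Σλ_ih_i)
Numerator: 0.0582×12.5 + 0.327×3.94 = 2.016
Denominator: 1 + 0.0582×4.22 + 0.327×9.42 = 4.326
R = 2.016/4.326 = 0.466 J/s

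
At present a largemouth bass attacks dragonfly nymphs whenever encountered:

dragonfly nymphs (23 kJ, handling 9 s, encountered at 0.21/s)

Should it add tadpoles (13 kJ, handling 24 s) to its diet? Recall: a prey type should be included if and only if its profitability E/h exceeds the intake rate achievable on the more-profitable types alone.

No

Intake rate on the current diet: R = (0.21×23) / (1 + 0.21×9) = 4.83/2.89 = 1.671 kJ/s.
tadpoles: E/h = 13/24 = 0.5417 kJ/s.
Since 0.5417 < R, time spent handling tadpoles is better spent searching.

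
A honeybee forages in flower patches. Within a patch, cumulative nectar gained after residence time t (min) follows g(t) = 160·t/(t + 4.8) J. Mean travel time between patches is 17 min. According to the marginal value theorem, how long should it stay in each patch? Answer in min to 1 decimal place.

Optimal t* satisfies g'(t*) = g(t*)/(T + t*).
g'(t) = 160·4.8/(t + 4.8)². Setting 160·4.8/(t+4.8)² = 160t/[(t+4.8)(17+t)] gives 4.8(17+t) = t(t+4.8), so t² = 4.8×17 = 81.6.
t* = √81.6 = 9.033 min.

9.0 min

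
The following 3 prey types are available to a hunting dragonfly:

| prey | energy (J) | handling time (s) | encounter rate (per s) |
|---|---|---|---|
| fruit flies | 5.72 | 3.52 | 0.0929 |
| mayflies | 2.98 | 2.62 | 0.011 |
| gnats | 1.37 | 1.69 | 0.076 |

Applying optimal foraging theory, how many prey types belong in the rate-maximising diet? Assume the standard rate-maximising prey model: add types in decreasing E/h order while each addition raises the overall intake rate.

Rank by E/h (J/s): fruit flies 1.62, mayflies 1.14, gnats 0.811. Include each in turn until the next type's E/h falls below the running intake rate.
Rate on top 1: 0.4004. mayflies: 1.14 > 0.4004 → include.
Rate on top 2: 0.4161. gnats: 0.811 > 0.4161 → include.
Optimal diet: fruit flies, mayflies, gnats — 3 of 3 types.

3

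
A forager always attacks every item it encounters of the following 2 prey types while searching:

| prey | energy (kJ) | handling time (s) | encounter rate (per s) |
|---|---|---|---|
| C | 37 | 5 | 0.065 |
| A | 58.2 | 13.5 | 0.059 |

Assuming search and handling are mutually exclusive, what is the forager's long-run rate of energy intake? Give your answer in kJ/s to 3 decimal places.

R = Σλ_iE_i / (1 + Σλ_ih_i)
Numerator: 0.065×37 + 0.059×58.2 = 5.839
Denominator: 1 + 0.065×5 + 0.059×13.5 = 2.122
R = 5.839/2.122 = 2.752 kJ/s

2.752 kJ/s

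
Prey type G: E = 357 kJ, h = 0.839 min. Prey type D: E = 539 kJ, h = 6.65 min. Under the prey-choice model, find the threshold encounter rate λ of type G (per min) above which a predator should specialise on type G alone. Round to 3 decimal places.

At the threshold, the rate on type G alone equals the profitability of type D: λ·357/(1 + λ·0.839) = 539/6.65 = 81.05.
Rearranging, λ(357 − 81.05×0.839) = 81.05, so λ = 81.05/289 = 0.2805 per min.

0.280 per min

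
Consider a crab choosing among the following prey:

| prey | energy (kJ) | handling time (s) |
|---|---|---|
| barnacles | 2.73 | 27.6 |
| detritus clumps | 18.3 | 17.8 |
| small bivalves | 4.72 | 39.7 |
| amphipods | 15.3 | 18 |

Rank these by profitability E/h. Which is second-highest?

In descending order of E/h:
detritus clumps: 18.3/17.8 = 1.03 kJ/s
amphipods: 15.3/18 = 0.85 kJ/s
small bivalves: 4.72/39.7 = 0.119 kJ/s
barnacles: 2.73/27.6 = 0.0989 kJ/s

amphipods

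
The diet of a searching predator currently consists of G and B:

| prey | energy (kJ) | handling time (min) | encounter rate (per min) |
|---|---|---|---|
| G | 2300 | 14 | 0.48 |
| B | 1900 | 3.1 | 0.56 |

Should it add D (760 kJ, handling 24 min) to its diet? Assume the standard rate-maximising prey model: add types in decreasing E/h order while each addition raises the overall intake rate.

On G and B alone, R = ΣλE/(1+Σλh) = 2168/9.456 = 229.3 kJ/min.
Profitability of D: 760/24 = 31.67 kJ/min.
Since 31.67 < R, time spent handling D is better spent searching.

No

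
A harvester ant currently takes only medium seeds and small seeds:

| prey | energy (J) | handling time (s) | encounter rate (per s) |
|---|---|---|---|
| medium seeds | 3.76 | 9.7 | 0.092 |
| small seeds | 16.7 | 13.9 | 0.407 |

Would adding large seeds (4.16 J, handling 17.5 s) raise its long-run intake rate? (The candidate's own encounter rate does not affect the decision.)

No

Current rate: (0.092×3.76 + 0.407×16.7)/(1 + 0.092×9.7 + 0.407×13.9) = 0.9461 J/s.
large seeds: E/h = 4.16/17.5 = 0.2377 J/s.
0.2377 < 0.9461, so adding large seeds would lower the average — exclude it.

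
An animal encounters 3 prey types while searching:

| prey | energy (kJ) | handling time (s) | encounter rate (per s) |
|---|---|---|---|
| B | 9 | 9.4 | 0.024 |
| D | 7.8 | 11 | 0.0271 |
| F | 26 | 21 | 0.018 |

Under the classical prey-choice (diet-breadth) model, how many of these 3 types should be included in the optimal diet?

3

E/h in descending order: F 1.24, B 0.957, D 0.709 kJ/s. The optimal diet is the largest prefix of this list for which every included type satisfies E_i/h_i > R on the types above it.
Rate on top 1: 0.3396. B: 0.957 > 0.3396 → include.
Rate on top 2: 0.4265. D: 0.709 > 0.4265 → include.
Optimal diet: F, B, D — 3 of 3 types.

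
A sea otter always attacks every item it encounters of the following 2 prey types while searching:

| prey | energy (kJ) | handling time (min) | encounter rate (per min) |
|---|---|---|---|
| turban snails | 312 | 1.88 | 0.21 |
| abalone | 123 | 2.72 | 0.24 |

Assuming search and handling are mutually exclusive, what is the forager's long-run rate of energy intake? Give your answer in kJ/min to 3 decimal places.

R = Σλ_iE_i / (1 + Σλ_ih_i)
Numerator: 0.21×312 + 0.24×123 = 95.04
Denominator: 1 + 0.21×1.88 + 0.24×2.72 = 2.048
R = 95.04/2.048 = 46.42 kJ/min

46.415 kJ/min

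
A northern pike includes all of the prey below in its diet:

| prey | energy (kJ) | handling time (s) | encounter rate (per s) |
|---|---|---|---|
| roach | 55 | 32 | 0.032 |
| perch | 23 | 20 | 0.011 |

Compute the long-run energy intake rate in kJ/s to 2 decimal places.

Energy encountered per unit search time: 0.032×55 + 0.011×23 = 2.013 kJ/s.
Handling time per unit search time: 0.032×32 + 0.011×20 = 1.244.
Rate = 2.013/(1 + 1.244) = 0.8971 kJ/s.

0.90 kJ/s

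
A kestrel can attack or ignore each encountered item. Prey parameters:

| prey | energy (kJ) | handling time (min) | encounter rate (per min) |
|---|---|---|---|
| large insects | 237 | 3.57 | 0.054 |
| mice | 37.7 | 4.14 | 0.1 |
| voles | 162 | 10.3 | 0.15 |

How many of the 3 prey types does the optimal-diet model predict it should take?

2

Rank by E/h (kJ/min): large insects 66.4, voles 15.7, mice 9.11. Include each in turn until the next type's E/h falls below the running intake rate.
Rate on top 1: 10.73. voles: 15.7 > 10.73 → include.
Rate on top 2: 13.55. mice: 9.11 < 13.55 → exclude; stop.
Optimal diet: large insects, voles — 2 of 3 types.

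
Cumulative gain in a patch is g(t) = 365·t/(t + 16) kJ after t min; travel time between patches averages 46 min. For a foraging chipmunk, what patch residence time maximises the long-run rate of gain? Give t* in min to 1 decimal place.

Optimal t* satisfies g'(t*) = g(t*)/(T + t*).
g'(t) = 365·16/(t + 16)². Setting 365·16/(t+16)² = 365t/[(t+16)(46+t)] gives 16(46+t) = t(t+16), so t² = 16×46 = 736.
t* = √736 = 27.13 min.

27.1 min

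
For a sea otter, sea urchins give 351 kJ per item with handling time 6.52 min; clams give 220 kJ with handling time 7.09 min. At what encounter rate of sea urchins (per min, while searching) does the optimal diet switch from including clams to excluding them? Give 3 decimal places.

0.209 per min

At the threshold, the rate on sea urchins alone equals the profitability of clams: λ·351/(1 + λ·6.52) = 220/7.09 = 31.03.
Rearranging, λ(351 − 31.03×6.52) = 31.03, so λ = 31.03/148.7 = 0.2087 per min.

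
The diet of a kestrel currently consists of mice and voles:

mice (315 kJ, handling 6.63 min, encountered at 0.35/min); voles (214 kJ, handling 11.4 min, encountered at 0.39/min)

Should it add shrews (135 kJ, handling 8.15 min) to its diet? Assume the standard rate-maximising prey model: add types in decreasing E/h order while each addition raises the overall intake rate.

Current rate: (0.35×315 + 0.39×214)/(1 + 0.35×6.63 + 0.39×11.4) = 24.94 kJ/min.
shrews: E/h = 135/8.15 = 16.56 kJ/min.
16.56 < 24.94, so adding shrews would lower the average — exclude it.

No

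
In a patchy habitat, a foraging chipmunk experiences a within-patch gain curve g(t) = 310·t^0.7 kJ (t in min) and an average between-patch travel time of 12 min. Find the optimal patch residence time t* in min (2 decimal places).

28.00 min

By the marginal value theorem, leave when the instantaneous gain rate g'(t) equals the habitat-wide average g(t)/(T + t).
g'(t) = 0.7·310·t^-0.3. Setting 0.7·310·t^-0.3 = 310·t^0.7/(12+t) gives 0.7(12+t) = t, so 0.30·t = 0.7×12.
t* = 0.7×12/0.30 = 28 min.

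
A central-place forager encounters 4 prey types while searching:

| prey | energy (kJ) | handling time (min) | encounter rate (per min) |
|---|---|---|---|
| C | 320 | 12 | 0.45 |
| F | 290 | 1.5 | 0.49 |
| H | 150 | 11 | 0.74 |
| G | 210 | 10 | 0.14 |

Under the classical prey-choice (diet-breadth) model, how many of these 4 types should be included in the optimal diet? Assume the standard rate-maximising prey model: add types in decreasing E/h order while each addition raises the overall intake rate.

E/h in descending order: F 193, C 26.7, G 21, H 13.6 kJ/min. The optimal diet is the largest prefix of this list for which every included type satisfies E_i/h_i > R on the types above it.
Rate on top 1: 81.9. C: 26.7 < 81.9 → exclude; stop.
Optimal diet: F — 1 of 4 types.

1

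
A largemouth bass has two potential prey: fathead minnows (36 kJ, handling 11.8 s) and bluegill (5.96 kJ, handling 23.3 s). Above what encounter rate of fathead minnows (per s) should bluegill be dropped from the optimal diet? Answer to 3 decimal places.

0.008 per s

At the threshold, the rate on fathead minnows alone equals the profitability of bluegill: λ·36/(1 + λ·11.8) = 5.96/23.3 = 0.2558.
Rearranging, λ(36 − 0.2558×11.8) = 0.2558, so λ = 0.2558/32.98 = 0.007756 per s.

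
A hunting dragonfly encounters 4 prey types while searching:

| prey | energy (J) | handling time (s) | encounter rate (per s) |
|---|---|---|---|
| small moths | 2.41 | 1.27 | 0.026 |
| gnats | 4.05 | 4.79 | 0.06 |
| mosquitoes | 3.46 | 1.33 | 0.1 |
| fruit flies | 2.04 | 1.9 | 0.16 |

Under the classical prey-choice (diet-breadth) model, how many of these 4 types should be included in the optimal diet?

Rank by E/h (J/s): mosquitoes 2.6, small moths 1.9, fruit flies 1.07, gnats 0.846. Include each in turn until the next type's E/h falls below the running intake rate.
Rate on top 1: 0.3054. small moths: 1.9 > 0.3054 → include.
Rate on top 2: 0.3505. fruit flies: 1.07 > 0.3505 → include.
Rate on top 3: 0.5. gnats: 0.846 > 0.5 → include.
Optimal diet: mosquitoes, small moths, fruit flies, gnats — 4 of 4 types.

4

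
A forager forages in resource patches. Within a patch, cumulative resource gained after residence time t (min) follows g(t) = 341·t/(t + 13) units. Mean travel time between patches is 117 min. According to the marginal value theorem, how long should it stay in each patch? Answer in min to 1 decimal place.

Optimal t* satisfies g'(t*) = g(t*)/(T + t*).
g'(t) = 341·13/(t + 13)². Setting 341·13/(t+13)² = 341t/[(t+13)(117+t)] gives 13(117+t) = t(t+13), so t² = 13×117 = 1521.
t* = √1521 = 39 min.

39.0 min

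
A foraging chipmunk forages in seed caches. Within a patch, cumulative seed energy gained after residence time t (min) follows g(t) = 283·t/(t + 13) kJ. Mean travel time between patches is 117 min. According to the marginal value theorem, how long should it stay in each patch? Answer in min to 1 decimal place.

By the marginal value theorem, leave when the instantaneous gain rate g'(t) equals the habitat-wide average g(t)/(T + t).
g'(t) = 283·13/(t + 13)². Setting 283·13/(t+13)² = 283t/[(t+13)(117+t)] gives 13(117+t) = t(t+13), so t² = 13×117 = 1521.
t* = √1521 = 39 min.

39.0 min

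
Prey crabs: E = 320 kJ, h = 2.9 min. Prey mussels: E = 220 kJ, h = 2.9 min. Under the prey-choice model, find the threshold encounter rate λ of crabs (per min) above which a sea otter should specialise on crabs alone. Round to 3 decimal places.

0.759 per min

Drop mussels once their profitability E₂/h₂ falls below the rate achievable on crabs alone: E₂/h₂ = λE₁/(1 + λh₁).
Solve for λ: λE₁h₂ = E₂(1 + λh₁) → λ(E₁h₂ − E₂h₁) = E₂ → λ = E₂/(E₁h₂ − E₂h₁).
λ = 220/(320×2.9 − 220×2.9) = 220/290 = 0.7586 per min.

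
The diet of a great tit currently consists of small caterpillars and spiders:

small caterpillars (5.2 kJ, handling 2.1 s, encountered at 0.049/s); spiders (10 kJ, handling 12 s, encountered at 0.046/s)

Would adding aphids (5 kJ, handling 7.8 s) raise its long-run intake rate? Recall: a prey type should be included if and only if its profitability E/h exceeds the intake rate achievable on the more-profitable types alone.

Current rate: (0.049×5.2 + 0.046×10)/(1 + 0.049×2.1 + 0.046×12) = 0.4319 kJ/s.
Profitability of aphids: 5/7.8 = 0.641 kJ/s.
Since 0.641 > R, including aphids increases the long-run rate.

Yes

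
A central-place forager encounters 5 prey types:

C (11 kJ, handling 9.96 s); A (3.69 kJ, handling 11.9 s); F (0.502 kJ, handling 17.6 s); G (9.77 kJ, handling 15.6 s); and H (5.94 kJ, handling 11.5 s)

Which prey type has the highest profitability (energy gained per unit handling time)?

C

In descending order of E/h:
C: 11/9.96 = 1.1 kJ/s
G: 9.77/15.6 = 0.626 kJ/s
H: 5.94/11.5 = 0.517 kJ/s
A: 3.69/11.9 = 0.31 kJ/s
F: 0.502/17.6 = 0.0285 kJ/s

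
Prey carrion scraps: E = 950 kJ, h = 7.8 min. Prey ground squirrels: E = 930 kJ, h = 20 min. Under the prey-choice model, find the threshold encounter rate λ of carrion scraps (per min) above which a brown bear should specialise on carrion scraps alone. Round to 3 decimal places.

Drop ground squirrels once their profitability E₂/h₂ falls below the rate achievable on carrion scraps alone: E₂/h₂ = λE₁/(1 + λh₁).
Solve for λ: λE₁h₂ = E₂(1 + λh₁) → λ(E₁h₂ − E₂h₁) = E₂ → λ = E₂/(E₁h₂ − E₂h₁).
λ = 930/(950×20 − 930×7.8) = 930/1.175e+04 = 0.07918 per min.

0.079 per min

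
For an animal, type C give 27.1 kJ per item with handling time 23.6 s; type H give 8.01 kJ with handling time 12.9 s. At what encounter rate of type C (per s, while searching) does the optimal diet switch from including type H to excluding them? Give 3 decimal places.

0.050 per s

The zero-one rule: include type H iff E₂/h₂ > λE₁/(1+λh₁). Equality gives the switch point.
λE₁h₂ = E₂ + λE₂h₁ ⇒ λ = E₂/(E₁h₂ − E₂h₁) = 8.01/(349.6 − 189) = 0.04989 per s.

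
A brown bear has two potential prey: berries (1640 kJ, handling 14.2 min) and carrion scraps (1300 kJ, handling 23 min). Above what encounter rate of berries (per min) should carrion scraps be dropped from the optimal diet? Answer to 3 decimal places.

Drop carrion scraps once their profitability E₂/h₂ falls below the rate achievable on berries alone: E₂/h₂ = λE₁/(1 + λh₁).
Solve for λ: λE₁h₂ = E₂(1 + λh₁) → λ(E₁h₂ − E₂h₁) = E₂ → λ = E₂/(E₁h₂ − E₂h₁).
λ = 1300/(1640×23 − 1300×14.2) = 1300/1.926e+04 = 0.0675 per min.

0.067 per min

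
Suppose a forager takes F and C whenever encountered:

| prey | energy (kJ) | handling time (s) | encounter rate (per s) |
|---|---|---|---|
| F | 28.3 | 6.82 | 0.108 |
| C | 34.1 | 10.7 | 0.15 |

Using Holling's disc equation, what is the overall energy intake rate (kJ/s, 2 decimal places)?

R = (0.108×28.3 + 0.15×34.1) / (1 + 0.108×6.82 + 0.15×10.7) = 8.171/3.342 = 2.445 kJ/s.

2.45 kJ/s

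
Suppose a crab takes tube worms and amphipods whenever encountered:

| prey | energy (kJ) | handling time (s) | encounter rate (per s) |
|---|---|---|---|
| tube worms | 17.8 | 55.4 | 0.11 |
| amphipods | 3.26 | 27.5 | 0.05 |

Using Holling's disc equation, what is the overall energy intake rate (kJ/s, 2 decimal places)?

R = Σλ_iE_i / (1 + Σλ_ih_i)
Numerator: 0.11×17.8 + 0.05×3.26 = 2.121
Denominator: 1 + 0.11×55.4 + 0.05×27.5 = 8.469
R = 2.121/8.469 = 0.2504 kJ/s

0.25 kJ/s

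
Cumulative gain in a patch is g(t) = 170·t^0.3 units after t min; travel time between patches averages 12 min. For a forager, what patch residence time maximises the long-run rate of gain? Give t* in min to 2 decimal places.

5.14 min

Optimal t* satisfies g'(t*) = g(t*)/(T + t*).
g'(t) = 0.3·170·t^-0.7. Setting 0.3·170·t^-0.7 = 170·t^0.3/(12+t) gives 0.3(12+t) = t, so 0.70·t = 0.3×12.
t* = 0.3×12/0.70 = 5.143 min.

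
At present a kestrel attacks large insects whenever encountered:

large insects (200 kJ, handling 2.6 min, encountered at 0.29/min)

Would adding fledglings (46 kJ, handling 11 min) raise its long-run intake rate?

No

Intake rate on the current diet: R = (0.29×200) / (1 + 0.29×2.6) = 58/1.754 = 33.07 kJ/min.
Profitability of fledglings: 46/11 = 4.182 kJ/min.
4.182 < 33.07, so adding fledglings would lower the average — exclude it.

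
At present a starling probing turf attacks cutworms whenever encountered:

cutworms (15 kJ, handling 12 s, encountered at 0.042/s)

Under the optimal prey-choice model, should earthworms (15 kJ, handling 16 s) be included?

Yes

On cutworms alone, R = ΣλE/(1+Σλh) = 0.63/1.504 = 0.4189 kJ/s.
earthworms: E/h = 15/16 = 0.9375 kJ/s.
0.9375 > 0.4189, so adding earthworms raises the average — include it.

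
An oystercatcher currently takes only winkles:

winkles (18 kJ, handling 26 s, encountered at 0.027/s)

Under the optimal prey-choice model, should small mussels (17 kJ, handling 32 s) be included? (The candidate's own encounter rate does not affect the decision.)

Yes

Intake rate on the current diet: R = (0.027×18) / (1 + 0.027×26) = 0.486/1.702 = 0.2855 kJ/s.
Profitability of small mussels: 17/32 = 0.5312 kJ/s.
0.5312 > 0.2855, so adding small mussels raises the average — include it.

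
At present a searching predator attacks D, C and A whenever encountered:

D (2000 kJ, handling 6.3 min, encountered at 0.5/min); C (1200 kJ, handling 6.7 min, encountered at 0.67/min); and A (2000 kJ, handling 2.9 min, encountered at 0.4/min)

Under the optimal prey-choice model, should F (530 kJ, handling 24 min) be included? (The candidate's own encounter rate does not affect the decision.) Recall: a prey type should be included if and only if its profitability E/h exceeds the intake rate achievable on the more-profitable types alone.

Intake rate on the current diet: R = (0.5×2000 + 0.67×1200 + 0.4×2000) / (1 + 0.5×6.3 + 0.67×6.7 + 0.4×2.9) = 2604/9.799 = 265.7 kJ/min.
Profitability of F: 530/24 = 22.08 kJ/min.
22.08 < 265.7, so adding F would lower the average — exclude it.

No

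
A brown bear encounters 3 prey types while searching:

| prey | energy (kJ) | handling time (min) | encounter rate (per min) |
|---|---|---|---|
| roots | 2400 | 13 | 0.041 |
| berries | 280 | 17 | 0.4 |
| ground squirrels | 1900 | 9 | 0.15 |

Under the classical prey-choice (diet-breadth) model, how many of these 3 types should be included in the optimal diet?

2

E/h in descending order: ground squirrels 211, roots 185, berries 16.5 kJ/min. The optimal diet is the largest prefix of this list for which every included type satisfies E_i/h_i > R on the types above it.
Rate on top 1: 121.3. roots: 185 > 121.3 → include.
Rate on top 2: 133. berries: 16.5 < 133 → exclude; stop.
Optimal diet: ground squirrels, roots — 2 of 3 types.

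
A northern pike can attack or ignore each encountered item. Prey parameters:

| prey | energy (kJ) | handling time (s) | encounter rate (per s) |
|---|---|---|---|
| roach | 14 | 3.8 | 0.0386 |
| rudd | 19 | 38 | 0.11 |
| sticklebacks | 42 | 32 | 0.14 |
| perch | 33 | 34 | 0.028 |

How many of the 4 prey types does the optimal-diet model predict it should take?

Rank by E/h (kJ/s): roach 3.68, sticklebacks 1.31, perch 0.971, rudd 0.5. Include each in turn until the next type's E/h falls below the running intake rate.
Rate on top 1: 0.4713. sticklebacks: 1.31 > 0.4713 → include.
Rate on top 2: 1.141. perch: 0.971 < 1.141 → exclude; stop.
Optimal diet: roach, sticklebacks — 2 of 4 types.

2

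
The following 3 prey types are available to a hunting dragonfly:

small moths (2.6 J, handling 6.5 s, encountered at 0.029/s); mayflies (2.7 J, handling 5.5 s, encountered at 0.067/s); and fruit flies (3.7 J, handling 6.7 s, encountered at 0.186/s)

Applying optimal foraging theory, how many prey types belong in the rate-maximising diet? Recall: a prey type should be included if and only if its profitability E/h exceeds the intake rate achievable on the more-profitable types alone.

3

E/h in descending order: fruit flies 0.552, mayflies 0.491, small moths 0.4 J/s. The optimal diet is the largest prefix of this list for which every included type satisfies E_i/h_i > R on the types above it.
Rate on top 1: 0.3064. mayflies: 0.491 > 0.3064 → include.
Rate on top 2: 0.3324. small moths: 0.4 > 0.3324 → include.
Optimal diet: fruit flies, mayflies, small moths — 3 of 3 types.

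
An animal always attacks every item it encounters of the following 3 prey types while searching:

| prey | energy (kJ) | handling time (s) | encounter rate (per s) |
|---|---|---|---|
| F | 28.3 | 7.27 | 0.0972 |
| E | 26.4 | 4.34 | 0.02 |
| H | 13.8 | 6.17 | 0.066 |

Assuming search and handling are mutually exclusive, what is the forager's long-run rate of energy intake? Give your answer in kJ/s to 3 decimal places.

1.904 kJ/s

Energy encountered per unit search time: 0.0972×28.3 + 0.02×26.4 + 0.066×13.8 = 4.19 kJ/s.
Handling time per unit search time: 0.0972×7.27 + 0.02×4.34 + 0.066×6.17 = 1.201.
Rate = 4.19/(1 + 1.201) = 1.904 kJ/s.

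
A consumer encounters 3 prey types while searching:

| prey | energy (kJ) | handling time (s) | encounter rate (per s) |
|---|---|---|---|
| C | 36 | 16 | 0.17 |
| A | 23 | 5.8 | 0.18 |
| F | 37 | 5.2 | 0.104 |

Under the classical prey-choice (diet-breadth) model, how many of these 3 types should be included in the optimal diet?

2

E/h in descending order: F 7.12, A 3.97, C 2.25 kJ/s. The optimal diet is the largest prefix of this list for which every included type satisfies E_i/h_i > R on the types above it.
Rate on top 1: 2.497. A: 3.97 > 2.497 → include.
Rate on top 2: 3.09. C: 2.25 < 3.09 → exclude; stop.
Optimal diet: F, A — 2 of 3 types.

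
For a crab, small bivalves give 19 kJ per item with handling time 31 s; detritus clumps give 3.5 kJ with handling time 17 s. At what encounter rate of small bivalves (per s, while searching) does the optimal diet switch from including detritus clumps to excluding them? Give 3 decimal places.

0.016 per s

At the threshold, the rate on small bivalves alone equals the profitability of detritus clumps: λ·19/(1 + λ·31) = 3.5/17 = 0.2059.
Rearranging, λ(19 − 0.2059×31) = 0.2059, so λ = 0.2059/12.62 = 0.01632 per s.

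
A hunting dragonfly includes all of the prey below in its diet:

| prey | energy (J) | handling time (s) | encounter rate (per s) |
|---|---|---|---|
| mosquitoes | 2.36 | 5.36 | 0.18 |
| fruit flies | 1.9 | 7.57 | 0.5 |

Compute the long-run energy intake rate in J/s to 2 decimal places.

0.24 J/s

R = (0.18×2.36 + 0.5×1.9) / (1 + 0.18×5.36 + 0.5×7.57) = 1.375/5.75 = 0.2391 J/s.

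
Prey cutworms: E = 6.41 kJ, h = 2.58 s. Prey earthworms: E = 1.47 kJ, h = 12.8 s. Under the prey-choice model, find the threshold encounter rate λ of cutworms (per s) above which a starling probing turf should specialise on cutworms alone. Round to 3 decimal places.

The zero-one rule: include earthworms iff E₂/h₂ > λE₁/(1+λh₁). Equality gives the switch point.
λE₁h₂ = E₂ + λE₂h₁ ⇒ λ = E₂/(E₁h₂ − E₂h₁) = 1.47/(82.05 − 3.793) = 0.01878 per s.

0.019 per s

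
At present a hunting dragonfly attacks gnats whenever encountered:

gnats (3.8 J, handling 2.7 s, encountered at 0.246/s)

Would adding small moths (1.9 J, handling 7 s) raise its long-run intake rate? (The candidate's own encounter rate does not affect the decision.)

On gnats alone, R = ΣλE/(1+Σλh) = 0.9348/1.664 = 0.5617 J/s.
small moths: E/h = 1.9/7 = 0.2714 J/s.
Since 0.2714 < R, time spent handling small moths is better spent searching.

No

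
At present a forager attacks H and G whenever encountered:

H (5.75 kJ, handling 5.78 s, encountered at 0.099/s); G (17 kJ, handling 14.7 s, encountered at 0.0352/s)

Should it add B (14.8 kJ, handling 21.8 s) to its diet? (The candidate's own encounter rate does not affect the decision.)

Intake rate on the current diet: R = (0.099×5.75 + 0.0352×17) / (1 + 0.099×5.78 + 0.0352×14.7) = 1.168/2.09 = 0.5588 kJ/s.
B: E/h = 14.8/21.8 = 0.6789 kJ/s.
Since 0.6789 > R, including B increases the long-run rate.

Yes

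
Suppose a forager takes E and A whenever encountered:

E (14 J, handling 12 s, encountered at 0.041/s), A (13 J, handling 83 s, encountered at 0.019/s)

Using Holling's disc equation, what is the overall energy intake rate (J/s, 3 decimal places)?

0.268 J/s

R = (0.041×14 + 0.019×13) / (1 + 0.041×12 + 0.019×83) = 0.821/3.069 = 0.2675 J/s.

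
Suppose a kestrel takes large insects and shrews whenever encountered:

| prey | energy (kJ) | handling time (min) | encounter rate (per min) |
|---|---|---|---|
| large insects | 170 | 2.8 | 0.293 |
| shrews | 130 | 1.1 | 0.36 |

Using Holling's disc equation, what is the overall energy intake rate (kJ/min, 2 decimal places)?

43.59 kJ/min

R = (0.293×170 + 0.36×130) / (1 + 0.293×2.8 + 0.36×1.1) = 96.61/2.216 = 43.59 kJ/min.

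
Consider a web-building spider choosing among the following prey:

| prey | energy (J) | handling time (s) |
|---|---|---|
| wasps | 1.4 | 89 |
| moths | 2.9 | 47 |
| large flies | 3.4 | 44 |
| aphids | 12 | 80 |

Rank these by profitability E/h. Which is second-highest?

large flies

In descending order of E/h:
aphids: 12/80 = 0.15 J/s
large flies: 3.4/44 = 0.0773 J/s
moths: 2.9/47 = 0.0617 J/s
wasps: 1.4/89 = 0.0157 J/s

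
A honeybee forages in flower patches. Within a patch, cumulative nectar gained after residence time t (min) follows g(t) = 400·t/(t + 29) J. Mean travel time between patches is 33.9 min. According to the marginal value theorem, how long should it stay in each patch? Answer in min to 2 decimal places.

Optimal t* satisfies g'(t*) = g(t*)/(T + t*).
g'(t) = 400·29/(t + 29)². Setting 400·29/(t+29)² = 400t/[(t+29)(33.9+t)] gives 29(33.9+t) = t(t+29), so t² = 29×33.9 = 983.1.
t* = √983.1 = 31.35 min.

31.35 min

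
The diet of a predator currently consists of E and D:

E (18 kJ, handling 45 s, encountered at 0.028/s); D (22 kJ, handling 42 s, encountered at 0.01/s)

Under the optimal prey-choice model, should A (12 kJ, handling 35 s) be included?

Current rate: (0.028×18 + 0.01×22)/(1 + 0.028×45 + 0.01×42) = 0.2701 kJ/s.
A: E/h = 12/35 = 0.3429 kJ/s.
Since 0.3429 > R, including A increases the long-run rate.

Yes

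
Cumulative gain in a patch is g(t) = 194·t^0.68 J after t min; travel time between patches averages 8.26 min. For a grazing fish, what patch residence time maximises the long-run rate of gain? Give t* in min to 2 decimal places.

17.55 min

By the marginal value theorem, leave when the instantaneous gain rate g'(t) equals the habitat-wide average g(t)/(T + t).
g'(t) = 0.68·194·t^-0.32. Setting 0.68·194·t^-0.32 = 194·t^0.68/(8.26+t) gives 0.68(8.26+t) = t, so 0.32·t = 0.68×8.26.
t* = 0.68×8.26/0.32 = 17.55 min.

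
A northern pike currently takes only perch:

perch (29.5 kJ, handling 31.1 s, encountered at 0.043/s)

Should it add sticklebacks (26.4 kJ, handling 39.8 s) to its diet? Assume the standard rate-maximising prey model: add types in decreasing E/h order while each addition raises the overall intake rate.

Yes

Current rate: (0.043×29.5)/(1 + 0.043×31.1) = 0.5427 kJ/s.
Profitability of sticklebacks: 26.4/39.8 = 0.6633 kJ/s.
0.6633 > 0.5427, so adding sticklebacks raises the average — include it.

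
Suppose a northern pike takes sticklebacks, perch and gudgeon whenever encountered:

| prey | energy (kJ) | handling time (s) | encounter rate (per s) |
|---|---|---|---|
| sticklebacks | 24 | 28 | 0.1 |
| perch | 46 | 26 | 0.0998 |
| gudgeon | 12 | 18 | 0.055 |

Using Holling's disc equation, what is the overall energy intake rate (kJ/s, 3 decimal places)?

1.036 kJ/s

Energy encountered per unit search time: 0.1×24 + 0.0998×46 + 0.055×12 = 7.651 kJ/s.
Handling time per unit search time: 0.1×28 + 0.0998×26 + 0.055×18 = 6.385.
Rate = 7.651/(1 + 6.385) = 1.036 kJ/s.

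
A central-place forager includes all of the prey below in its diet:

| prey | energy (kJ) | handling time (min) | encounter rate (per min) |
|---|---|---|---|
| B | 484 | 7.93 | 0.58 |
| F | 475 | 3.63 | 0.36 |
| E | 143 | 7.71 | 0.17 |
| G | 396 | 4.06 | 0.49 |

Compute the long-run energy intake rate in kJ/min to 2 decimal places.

Energy encountered per unit search time: 0.58×484 + 0.36×475 + 0.17×143 + 0.49×396 = 670.1 kJ/min.
Handling time per unit search time: 0.58×7.93 + 0.36×3.63 + 0.17×7.71 + 0.49×4.06 = 9.206.
Rate = 670.1/(1 + 9.206) = 65.65 kJ/min.

65.65 kJ/min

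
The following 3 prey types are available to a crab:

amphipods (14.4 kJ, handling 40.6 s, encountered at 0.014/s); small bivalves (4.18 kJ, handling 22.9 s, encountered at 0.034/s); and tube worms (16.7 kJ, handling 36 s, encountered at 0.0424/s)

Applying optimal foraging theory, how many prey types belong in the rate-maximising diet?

Profitabilities (E/h, kJ/s): tube worms 0.464, amphipods 0.355, small bivalves 0.183. Add prey in this order while the next type's profitability exceeds the intake rate on those already taken.
Rate on top 1: 0.2803. amphipods: 0.355 > 0.2803 → include.
Rate on top 2: 0.2939. small bivalves: 0.183 < 0.2939 → exclude; stop.
Optimal diet: tube worms, amphipods — 2 of 3 types.

2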